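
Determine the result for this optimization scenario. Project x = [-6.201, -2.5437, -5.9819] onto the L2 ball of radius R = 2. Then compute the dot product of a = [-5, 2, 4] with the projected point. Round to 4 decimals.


Step 1: Compute ||x|| (intermediates to 6 decimals).
||x|| = sqrt((-6.201)^2 + (-2.5437)^2 + (-5.9819)^2) = 8.983648
Step 2: Project.
Since ||x|| > R, scale = R/||x|| = 2/8.983648 = 0.222627, proj(x) = scale * x
proj(x) = [-1.38051, -0.566296, -1.331732]
Step 3: Dot product.
a^T * proj(x) = -5*(-1.38051) + 2*(-0.566296) + 4*(-1.331732) = 0.443


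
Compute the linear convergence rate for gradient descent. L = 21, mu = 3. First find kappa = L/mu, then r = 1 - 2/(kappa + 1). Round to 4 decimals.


Step 1: Compute the condition number.
kappa = L/mu = 21/3 = 7.0
Step 2: Compute the convergence rate.
r = 1 - 2/(kappa + 1) = 1 - 2*mu/(L + mu) = (L - mu)/(L + mu) = 18/24 = 0.75


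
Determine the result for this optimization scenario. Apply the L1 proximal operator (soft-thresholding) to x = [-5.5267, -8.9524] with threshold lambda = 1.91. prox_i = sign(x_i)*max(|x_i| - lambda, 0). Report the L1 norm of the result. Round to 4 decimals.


Soft-thresholding with lambda = 1.91:
prox(-5.5267) = sign(-5.5267)*max(|-5.5267| - 1.91, 0) = -3.6167
prox(-8.9524) = sign(-8.9524)*max(|-8.9524| - 1.91, 0) = -7.0424
prox(x) = [-3.6167, -7.0424]
||prox(x)||_1 = 3.6167 + 7.0424 = 10.6591


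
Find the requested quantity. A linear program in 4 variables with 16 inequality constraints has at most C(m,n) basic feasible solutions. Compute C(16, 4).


Each vertex corresponds to some choice of n active constraints out of m, so the number of vertices is at most C(m, n) = m! / (n!(m-n)!).
m = 16, n = 4
Numerator: 16 * 15 * 14 * 13
Denominator: 4! = 24
C(16, 4) = 1820


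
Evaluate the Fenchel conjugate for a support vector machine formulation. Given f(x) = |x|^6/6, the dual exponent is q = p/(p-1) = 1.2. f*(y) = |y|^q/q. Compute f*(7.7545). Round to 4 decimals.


The conjugate exponent q satisfies 1/p + 1/q = 1.
p = 6, so q = 6/(6 - 1) = 1.2
|y|^q = 7.7545^1.2 = 11.6806
f*(7.7545) = 11.6806 / 1.2 = 9.7338


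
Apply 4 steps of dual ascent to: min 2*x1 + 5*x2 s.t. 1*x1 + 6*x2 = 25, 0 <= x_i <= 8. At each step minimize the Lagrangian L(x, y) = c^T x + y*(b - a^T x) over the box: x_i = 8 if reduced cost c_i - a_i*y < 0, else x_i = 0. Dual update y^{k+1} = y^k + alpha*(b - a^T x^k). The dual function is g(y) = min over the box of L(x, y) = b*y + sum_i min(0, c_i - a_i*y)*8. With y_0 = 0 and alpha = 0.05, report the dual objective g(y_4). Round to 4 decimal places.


Dual ascent for LP: min 2*x1 + 5*x2, 1*x1 + 6*x2 = 25, 0 <= x_i <= 8
Step 1: y^k = 0.0, reduced costs: (2.0, 5.0)
  x^k = (0.0, 0.0), subgradient = b - a^T x = 25.0
  y^{k+1} = 0.0 + 0.05*25.0 = 1.25
Step 2: y^k = 1.25, reduced costs: (0.75, -2.5)
  x^k = (0.0, 8.0), subgradient = b - a^T x = -23.0
  y^{k+1} = 1.25 + 0.05*-23.0 = 0.1
Step 3: y^k = 0.1, reduced costs: (1.9, 4.4)
  x^k = (0.0, 0.0), subgradient = b - a^T x = 25.0
  y^{k+1} = 0.1 + 0.05*25.0 = 1.35
Step 4: y^k = 1.35, reduced costs: (0.65, -3.1)
  x^k = (0.0, 8.0), subgradient = b - a^T x = -23.0
  y^{k+1} = 1.35 + 0.05*-23.0 = 0.2
Dual objective at y_4 = 0.2: reduced costs (1.8, 3.8), box minimizer x = (0.0, 0.0)
g(y_4) = b*y + (c1 - a1*y)*x1 + (c2 - a2*y)*x2 = 25*0.2 + 1.8*0.0 + 3.8*0.0 = 5.0 + 0.0 + 0.0 = 5.0


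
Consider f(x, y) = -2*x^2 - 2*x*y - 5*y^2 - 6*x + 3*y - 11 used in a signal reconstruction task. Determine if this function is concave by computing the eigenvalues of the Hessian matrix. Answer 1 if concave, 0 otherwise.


The Hessian of f(x,y) = -2*x^2 - 2*x*y - 5*y^2 - 6*x + 3*y - 11 is:
H = [[-4, -2], [-2, -10]]
Trace = -4 - 10 = -14
Determinant = -4*-10 - (-2)^2 = 36
Discriminant = (-14)^2 - 4*36 = 52.0
Eigenvalues: lambda_1 = -10.6056, lambda_2 = -3.3944
The function is concave.

1


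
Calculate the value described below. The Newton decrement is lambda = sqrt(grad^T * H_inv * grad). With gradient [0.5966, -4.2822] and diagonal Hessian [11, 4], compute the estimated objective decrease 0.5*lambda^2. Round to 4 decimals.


Step 1: H is diagonal, so H^(-1) * g = [0.0542, -1.0706].
Step 2: g^T H^(-1) g = sum_i g_i^2 / H_ii
  = (0.5966)^2/11 + (-4.2822)^2/4
  = 0.0324 + 4.5843 = 4.6167
Step 3: Objective decrease = 0.5 * g^T H^(-1) g = 2.3083


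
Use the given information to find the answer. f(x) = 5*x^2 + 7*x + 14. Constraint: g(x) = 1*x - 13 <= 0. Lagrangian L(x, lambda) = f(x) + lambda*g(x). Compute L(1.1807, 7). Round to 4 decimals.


Step 1: Evaluate f(x).
f(1.1807) = 5*1.1807^2 + 7*1.1807 + 14 = 29.2352
Step 2: Evaluate g(x).
g(1.1807) = 1*1.1807 - 13 = -11.8193
Step 3: Compute Lagrangian.
L = 29.2352 + 7*-11.8193 = -53.4999


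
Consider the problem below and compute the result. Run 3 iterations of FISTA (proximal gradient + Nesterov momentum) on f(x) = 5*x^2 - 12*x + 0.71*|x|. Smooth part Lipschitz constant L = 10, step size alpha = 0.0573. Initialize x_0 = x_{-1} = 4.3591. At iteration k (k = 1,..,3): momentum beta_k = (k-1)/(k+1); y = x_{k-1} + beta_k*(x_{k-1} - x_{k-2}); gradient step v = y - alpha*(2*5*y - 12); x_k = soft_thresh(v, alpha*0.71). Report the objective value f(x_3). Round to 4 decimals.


FISTA on f(x) = 5*x^2 - 12*x + 0.71*|x|
L = 10, alpha = 0.0573
Iteration 1: beta = 0.0, y = 4.3591 + 0.0*(4.3591 - 4.3591) = 4.3591
  grad(y) = 31.591, v = y - alpha*grad = 2.5489
  prox(v) = soft_thresh(2.5489, 0.0407) = 2.5083
Iteration 2: beta = 0.3333, y = 2.5083 + 0.3333*(2.5083 - 4.3591) = 1.8913
  grad(y) = 6.913, v = y - alpha*grad = 1.4952
  prox(v) = soft_thresh(1.4952, 0.0407) = 1.4545
Iteration 3: beta = 0.5, y = 1.4545 + 0.5*(1.4545 - 2.5083) = 0.9276
  grad(y) = -2.7237, v = y - alpha*grad = 1.0837
  prox(v) = soft_thresh(1.0837, 0.0407) = 1.043
f(x_3) = 5*1.043^2 - 12*1.043 + 0.71*|1.043| = -6.3362


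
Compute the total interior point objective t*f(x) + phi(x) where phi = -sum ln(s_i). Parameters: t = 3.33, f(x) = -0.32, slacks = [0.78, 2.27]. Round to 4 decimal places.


Step 1: Compute log-barrier.
ln values: [-0.2485, 0.8198]
phi = -(-0.2485 + 0.8198) = -0.5713
Step 2: Compute augmented objective.
t*f(x) = 3.33*-0.32 = -1.0656
Total = -1.0656 - 0.5713 = -1.6369


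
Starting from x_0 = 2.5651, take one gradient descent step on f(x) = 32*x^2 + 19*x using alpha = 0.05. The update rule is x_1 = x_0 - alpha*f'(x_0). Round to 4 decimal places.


We compute the gradient at x_0 and apply the update.
f'(x) = 64*x + 19
f'(2.5651) = 64*2.5651 + 19 = 183.1664
x_1 = 2.5651 - 0.05*183.1664 = -6.5932


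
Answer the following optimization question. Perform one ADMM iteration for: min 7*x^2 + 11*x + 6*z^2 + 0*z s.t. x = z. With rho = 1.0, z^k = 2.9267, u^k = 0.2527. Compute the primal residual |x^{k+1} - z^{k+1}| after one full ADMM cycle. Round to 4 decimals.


ADMM iteration with rho = 1.0, z^k = 2.9267, u^k = 0.2527
Step 1: x-update.
Minimize 7*x^2 + 11*x + (1.0/2)*(x - 2.9267 + 0.2527)^2
FOC: (2*7 + 1.0)*x = -11 + 1.0*(2.9267 - 0.2527)
x^{k+1} = -0.5551
Step 2: z-update.
Minimize 6*z^2 + 0*z + (1.0/2)*(-0.5551 - z + 0.2527)^2
FOC: (2*6 + 1.0)*z = 0 + 1.0*(-0.5551 + 0.2527)
z^{k+1} = -0.0233
Step 3: u-update.
u^{k+1} = 0.2527 - 0.5551 + 0.0233 = -0.2791
Step 4: Primal residual = |-0.5551 + 0.0233| = 0.5318


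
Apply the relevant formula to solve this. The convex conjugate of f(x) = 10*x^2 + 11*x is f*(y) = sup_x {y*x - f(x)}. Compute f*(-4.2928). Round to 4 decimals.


f*(y) = sup_x {y*x - a*x^2 - b*x} = sup_x {(y-b)*x - a*x^2}
FOC: (y - b) - 2a*x = 0 => x* = (y - b)/(2a)
x* = (-4.2928 - 11)/(2*10) = -0.7646
f*(-4.2928) = (y-b)^2/(4a) = (-4.2928 - 11)^2/(4*10)
= 233.8697/40 = 5.8467


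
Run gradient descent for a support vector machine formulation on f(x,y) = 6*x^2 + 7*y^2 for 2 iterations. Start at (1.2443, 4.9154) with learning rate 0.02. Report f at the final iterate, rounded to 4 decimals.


Gradient descent on f(x,y) = 6*x^2 + 7*y^2.
Starting point: (1.2443, 4.9154), alpha = 0.02
Step 1: grad_x = 2*6*1.2443 = 14.9316, grad_y = 2*7*4.9154 = 68.8156
  x_1 = 1.2443 - 0.02*14.9316 = 0.9457
  y_1 = 4.9154 - 0.02*68.8156 = 3.5391
Step 2: grad_x = 2*6*0.9457 = 11.348, grad_y = 2*7*3.5391 = 49.5472
  x_2 = 0.9457 - 0.02*11.348 = 0.7187
  y_2 = 3.5391 - 0.02*49.5472 = 2.5481
f(0.7187, 2.5481) = 6*0.7187^2 + 7*2.5481^2 = 48.5505


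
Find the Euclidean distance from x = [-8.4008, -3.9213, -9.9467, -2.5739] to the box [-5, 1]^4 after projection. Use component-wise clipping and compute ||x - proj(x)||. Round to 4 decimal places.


Project each component onto [-5, 1].
clip(-8.4008) = -5.0, clip(-3.9213) = -3.9213, clip(-9.9467) = -5.0, clip(-2.5739) = -2.5739
Projection = [-5.0, -3.9213, -5.0, -2.5739]
Squared diffs: [11.5654, 0.0, 24.4698, 0.0]
Distance = sqrt(36.0352) = 6.0029


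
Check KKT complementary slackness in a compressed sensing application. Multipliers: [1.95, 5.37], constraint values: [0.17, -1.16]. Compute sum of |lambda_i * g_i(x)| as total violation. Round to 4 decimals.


KKT complementary slackness check:
lambda_1 * g_1 = 1.95 * 0.17 = 0.3315
lambda_2 * g_2 = 5.37 * -1.16 = -6.2292
Total violation = 0.3315 + 6.2292 = 6.5607


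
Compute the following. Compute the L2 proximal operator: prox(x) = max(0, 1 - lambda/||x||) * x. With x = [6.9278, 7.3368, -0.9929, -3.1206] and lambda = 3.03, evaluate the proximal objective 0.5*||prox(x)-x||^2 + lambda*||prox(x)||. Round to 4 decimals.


Step 1: Compute ||x||.
||x|| = 10.6088
Step 2: Compute scaling factor.
scale = max(0, 1 - 3.03/10.6088) = 0.7144
Step 3: prox(x) = [4.9491, 5.2413, -0.7093, -2.2293]
||prox(x)|| = 7.5788
Step 4: Proximal objective.
0.5*||prox-x||^2 = 4.5905
lambda*||prox|| = 22.9638
Total = 27.5543


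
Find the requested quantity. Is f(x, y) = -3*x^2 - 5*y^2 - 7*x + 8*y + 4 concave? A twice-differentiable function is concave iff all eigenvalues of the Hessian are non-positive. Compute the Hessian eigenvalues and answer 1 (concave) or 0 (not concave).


The Hessian of f(x,y) = -3*x^2 - 5*y^2 - 7*x + 8*y + 4 is:
H = [[-6, 0], [0, -10]]
Trace = -6 - 10 = -16
Determinant = -6*-10 - (0)^2 = 60
Discriminant = (-16)^2 - 4*60 = 16.0
Eigenvalues: lambda_1 = -10.0, lambda_2 = -6.0
The function is concave.

1


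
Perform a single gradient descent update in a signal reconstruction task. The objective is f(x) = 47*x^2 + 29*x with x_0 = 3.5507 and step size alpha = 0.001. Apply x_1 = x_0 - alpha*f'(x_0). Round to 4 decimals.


We compute the gradient at x_0 and apply the update.
f'(x) = 94*x + 29
f'(3.5507) = 94*3.5507 + 29 = 362.7658
x_1 = 3.5507 - 0.001*362.7658 = 3.1879


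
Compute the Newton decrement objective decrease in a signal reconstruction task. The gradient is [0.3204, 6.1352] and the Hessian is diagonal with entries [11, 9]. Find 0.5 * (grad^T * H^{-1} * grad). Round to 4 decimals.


Step 1: H is diagonal, so H^(-1) * g = [0.0291, 0.6817].
Step 2: g^T H^(-1) g = sum_i g_i^2 / H_ii
  = (0.3204)^2/11 + (6.1352)^2/9
  = 0.0093 + 4.1823 = 4.1916
Step 3: Objective decrease = 0.5 * g^T H^(-1) g = 2.0958


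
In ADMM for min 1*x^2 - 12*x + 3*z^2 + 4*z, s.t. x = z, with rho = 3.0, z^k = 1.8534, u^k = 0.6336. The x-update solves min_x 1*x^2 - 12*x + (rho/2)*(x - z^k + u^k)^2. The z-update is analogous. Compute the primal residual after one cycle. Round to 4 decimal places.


ADMM iteration with rho = 3.0, z^k = 1.8534, u^k = 0.6336
Step 1: x-update.
Minimize 1*x^2 - 12*x + (3.0/2)*(x - 1.8534 + 0.6336)^2
FOC: (2*1 + 3.0)*x = 12 + 3.0*(1.8534 - 0.6336)
x^{k+1} = 3.1319
Step 2: z-update.
Minimize 3*z^2 + 4*z + (3.0/2)*(3.1319 - z + 0.6336)^2
FOC: (2*3 + 3.0)*z = -4 + 3.0*(3.1319 + 0.6336)
z^{k+1} = 0.8107
Step 3: u-update.
u^{k+1} = 0.6336 + 3.1319 - 0.8107 = 2.9548
Step 4: Primal residual = |3.1319 - 0.8107| = 2.3212


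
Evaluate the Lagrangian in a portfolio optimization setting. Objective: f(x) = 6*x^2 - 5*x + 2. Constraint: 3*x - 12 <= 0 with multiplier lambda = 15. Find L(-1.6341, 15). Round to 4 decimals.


Step 1: Evaluate f(x).
f(-1.6341) = 6*(-1.6341)^2 - 5*(-1.6341) + 2 = 26.1922
Step 2: Evaluate g(x).
g(-1.6341) = 3*-1.6341 - 12 = -16.9023
Step 3: Compute Lagrangian.
L = 26.1922 + 15*-16.9023 = -227.3423


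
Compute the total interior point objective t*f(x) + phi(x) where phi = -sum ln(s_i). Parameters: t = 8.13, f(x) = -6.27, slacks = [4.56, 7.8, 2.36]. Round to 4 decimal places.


Step 1: Compute log-barrier.
ln values: [1.5173, 2.0541, 0.8587]
phi = -(1.5173 + 2.0541 + 0.8587) = -4.4301
Step 2: Compute augmented objective.
t*f(x) = 8.13*-6.27 = -50.9751
Total = -50.9751 - 4.4301 = -55.4052


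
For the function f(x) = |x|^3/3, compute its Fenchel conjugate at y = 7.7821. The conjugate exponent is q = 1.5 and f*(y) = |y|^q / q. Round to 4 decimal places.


The conjugate exponent q satisfies 1/p + 1/q = 1.
p = 3, so q = 3/(3 - 1) = 1.5
|y|^q = 7.7821^1.5 = 21.7093
f*(7.7821) = 21.7093 / 1.5 = 14.4728


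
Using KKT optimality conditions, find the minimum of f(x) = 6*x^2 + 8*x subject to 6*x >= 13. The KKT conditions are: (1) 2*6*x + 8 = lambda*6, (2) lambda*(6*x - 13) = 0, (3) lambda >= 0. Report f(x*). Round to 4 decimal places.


Step 1: Try lambda = 0 (constraint inactive).
x_unc = -8/(2*6) = -0.6667
Check: 6*-0.6667 = -4.0002 < 13 -- violated!
Step 2: Constraint must be active: 6*x = 13
x* = 13/6 = 2.1667 (rounded; the exact value 13/6 is used below)
lambda = (2*6*(13/6) + 8)/6 = 5.6667
Step 3: Compute optimal value.
f(x*) = 6*(13/6)^2 + 8*(13/6) = 45.5


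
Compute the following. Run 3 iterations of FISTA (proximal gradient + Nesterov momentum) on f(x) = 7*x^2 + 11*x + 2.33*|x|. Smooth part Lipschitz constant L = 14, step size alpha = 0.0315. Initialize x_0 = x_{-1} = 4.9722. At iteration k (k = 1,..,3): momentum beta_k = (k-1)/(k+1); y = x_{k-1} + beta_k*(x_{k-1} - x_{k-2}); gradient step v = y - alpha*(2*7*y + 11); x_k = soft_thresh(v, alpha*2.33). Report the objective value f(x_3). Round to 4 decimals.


FISTA on f(x) = 7*x^2 + 11*x + 2.33*|x|
L = 14, alpha = 0.0315
Iteration 1: beta = 0.0, y = 4.9722 + 0.0*(4.9722 - 4.9722) = 4.9722
  grad(y) = 80.6108, v = y - alpha*grad = 2.433
  prox(v) = soft_thresh(2.433, 0.0734) = 2.3596
Iteration 2: beta = 0.3333, y = 2.3596 + 0.3333*(2.3596 - 4.9722) = 1.4887
  grad(y) = 31.8416, v = y - alpha*grad = 0.4857
  prox(v) = soft_thresh(0.4857, 0.0734) = 0.4123
Iteration 3: beta = 0.5, y = 0.4123 + 0.5*(0.4123 - 2.3596) = -0.5614
  grad(y) = 3.1409, v = y - alpha*grad = -0.6603
  prox(v) = soft_thresh(-0.6603, 0.0734) = -0.5869
f(x_3) = 7*(-0.5869)^2 + 11*(-0.5869) + 2.33*|-0.5869| = -2.6773


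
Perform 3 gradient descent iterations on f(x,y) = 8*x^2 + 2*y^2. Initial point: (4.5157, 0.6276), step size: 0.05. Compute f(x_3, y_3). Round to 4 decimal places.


Gradient descent on f(x,y) = 8*x^2 + 2*y^2.
Starting point: (4.5157, 0.6276), alpha = 0.05
Step 1: grad_x = 2*8*4.5157 = 72.2512, grad_y = 2*2*0.6276 = 2.5104
  x_1 = 4.5157 - 0.05*72.2512 = 0.9031
  y_1 = 0.6276 - 0.05*2.5104 = 0.5021
Step 2: grad_x = 2*8*0.9031 = 14.4502, grad_y = 2*2*0.5021 = 2.0083
  x_2 = 0.9031 - 0.05*14.4502 = 0.1806
  y_2 = 0.5021 - 0.05*2.0083 = 0.4017
Step 3: grad_x = 2*8*0.1806 = 2.89, grad_y = 2*2*0.4017 = 1.6067
  x_3 = 0.1806 - 0.05*2.89 = 0.0361
  y_3 = 0.4017 - 0.05*1.6067 = 0.3213
f(0.0361, 0.3213) = 8*0.0361^2 + 2*0.3213^2 = 0.2169


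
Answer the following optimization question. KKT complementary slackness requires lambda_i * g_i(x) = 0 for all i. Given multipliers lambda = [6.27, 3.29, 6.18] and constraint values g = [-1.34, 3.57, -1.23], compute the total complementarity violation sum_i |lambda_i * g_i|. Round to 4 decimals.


KKT complementary slackness check:
lambda_1 * g_1 = 6.27 * -1.34 = -8.4018
lambda_2 * g_2 = 3.29 * 3.57 = 11.7453
lambda_3 * g_3 = 6.18 * -1.23 = -7.6014
Total violation = 8.4018 + 11.7453 + 7.6014 = 27.7485


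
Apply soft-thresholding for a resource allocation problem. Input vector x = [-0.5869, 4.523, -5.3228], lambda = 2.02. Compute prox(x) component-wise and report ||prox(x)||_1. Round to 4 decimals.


Soft-thresholding with lambda = 2.02:
prox(-0.5869) = sign(-0.5869)*max(|-0.5869| - 2.02, 0) = 0.0
prox(4.523) = sign(4.523)*max(|4.523| - 2.02, 0) = 2.503
prox(-5.3228) = sign(-5.3228)*max(|-5.3228| - 2.02, 0) = -3.3028
prox(x) = [0.0, 2.503, -3.3028]
||prox(x)||_1 = 0.0 + 2.503 + 3.3028 = 5.8058


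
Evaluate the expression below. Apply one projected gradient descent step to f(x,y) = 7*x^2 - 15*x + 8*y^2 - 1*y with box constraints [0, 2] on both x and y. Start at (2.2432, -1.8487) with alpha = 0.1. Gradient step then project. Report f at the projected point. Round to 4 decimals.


Step 1: Compute gradient at (2.2432, -1.8487).
grad_x = 2*7*2.2432 - 15 = 16.4048
grad_y = 2*8*-1.8487 - 1 = -30.5792
Step 2: Gradient step.
x_raw = 2.2432 - 0.1*16.4048 = 0.6027
y_raw = -1.8487 - 0.1*-30.5792 = 1.2092
Step 3: Project onto [0, 2].
x_proj = clip(0.6027) = 0.6027
y_proj = clip(1.2092) = 1.2092
Step 4: Evaluate f.
f(0.6027, 1.2092) = 3.9906


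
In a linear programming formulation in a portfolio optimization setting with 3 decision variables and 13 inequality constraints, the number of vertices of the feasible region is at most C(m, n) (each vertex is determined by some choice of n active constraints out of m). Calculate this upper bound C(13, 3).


Each vertex corresponds to some choice of n active constraints out of m, so the number of vertices is at most C(m, n) = m! / (n!(m-n)!).
m = 13, n = 3
Numerator: 13 * 12 * 11
Denominator: 3! = 6
C(13, 3) = 286


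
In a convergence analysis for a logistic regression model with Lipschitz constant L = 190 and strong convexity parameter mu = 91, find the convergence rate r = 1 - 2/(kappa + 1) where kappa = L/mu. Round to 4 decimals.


Step 1: Compute the condition number.
kappa = L/mu = 190/91 = 2.0879
Step 2: Compute the convergence rate.
r = 1 - 2/(kappa + 1) = 1 - 2*mu/(L + mu) = (L - mu)/(L + mu) = 99/281 = 0.3523


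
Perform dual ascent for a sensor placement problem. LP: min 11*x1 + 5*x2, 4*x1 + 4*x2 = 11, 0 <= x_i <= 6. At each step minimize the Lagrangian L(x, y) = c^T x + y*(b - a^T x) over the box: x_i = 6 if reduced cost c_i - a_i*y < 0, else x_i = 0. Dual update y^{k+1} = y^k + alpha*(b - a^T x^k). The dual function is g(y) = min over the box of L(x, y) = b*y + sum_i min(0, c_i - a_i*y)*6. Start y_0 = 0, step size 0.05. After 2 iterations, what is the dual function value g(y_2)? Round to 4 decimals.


Dual ascent for LP: min 11*x1 + 5*x2, 4*x1 + 4*x2 = 11, 0 <= x_i <= 6
Step 1: y^k = 0.0, reduced costs: (11.0, 5.0)
  x^k = (0.0, 0.0), subgradient = b - a^T x = 11.0
  y^{k+1} = 0.0 + 0.05*11.0 = 0.55
Step 2: y^k = 0.55, reduced costs: (8.8, 2.8)
  x^k = (0.0, 0.0), subgradient = b - a^T x = 11.0
  y^{k+1} = 0.55 + 0.05*11.0 = 1.1
Dual objective at y_2 = 1.1: reduced costs (6.6, 0.6), box minimizer x = (0.0, 0.0)
g(y_2) = b*y + (c1 - a1*y)*x1 + (c2 - a2*y)*x2 = 11*1.1 + 6.6*0.0 + 0.6*0.0 = 12.1 + 0.0 + 0.0 = 12.1


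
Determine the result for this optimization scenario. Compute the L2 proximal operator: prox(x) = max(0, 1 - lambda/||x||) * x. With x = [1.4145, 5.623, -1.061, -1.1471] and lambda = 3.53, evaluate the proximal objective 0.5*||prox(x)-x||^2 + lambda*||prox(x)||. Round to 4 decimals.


Step 1: Compute ||x||.
||x|| = 6.005
Step 2: Compute scaling factor.
scale = max(0, 1 - 3.53/6.005) = 0.4122
Step 3: prox(x) = [0.583, 2.3176, -0.4373, -0.4728]
||prox(x)|| = 2.475
Step 4: Proximal objective.
0.5*||prox-x||^2 = 6.2305
lambda*||prox|| = 8.7368
Total = 14.9673


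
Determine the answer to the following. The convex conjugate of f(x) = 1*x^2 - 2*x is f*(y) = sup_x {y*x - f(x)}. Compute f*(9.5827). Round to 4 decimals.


f*(y) = sup_x {y*x - a*x^2 - b*x} = sup_x {(y-b)*x - a*x^2}
FOC: (y - b) - 2a*x = 0 => x* = (y - b)/(2a)
x* = (9.5827 + 2)/(2*1) = 5.7914
f*(9.5827) = (y-b)^2/(4a) = (9.5827 + 2)^2/(4*1)
= 134.1589/4 = 33.5397


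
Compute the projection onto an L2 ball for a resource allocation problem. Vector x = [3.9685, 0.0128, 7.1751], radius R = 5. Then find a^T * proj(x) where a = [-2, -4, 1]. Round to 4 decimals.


Step 1: Compute ||x|| (intermediates to 6 decimals).
||x|| = sqrt(3.9685^2 + 0.0128^2 + 7.1751^2) = 8.199464
Step 2: Project.
Since ||x|| > R, scale = R/||x|| = 5/8.199464 = 0.609796, proj(x) = scale * x
proj(x) = [2.419975, 0.007805, 4.375347]
Step 3: Dot product.
a^T * proj(x) = -2*2.419975 - 4*0.007805 + 1*4.375347 = -0.4958


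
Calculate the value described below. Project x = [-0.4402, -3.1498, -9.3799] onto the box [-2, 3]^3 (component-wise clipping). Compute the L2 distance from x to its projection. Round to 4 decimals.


Project each component onto [-2, 3].
clip(-0.4402) = -0.4402, clip(-3.1498) = -2.0, clip(-9.3799) = -2.0
Projection = [-0.4402, -2.0, -2.0]
Squared diffs: [0.0, 1.322, 54.4629]
Distance = sqrt(55.7849) = 7.4689


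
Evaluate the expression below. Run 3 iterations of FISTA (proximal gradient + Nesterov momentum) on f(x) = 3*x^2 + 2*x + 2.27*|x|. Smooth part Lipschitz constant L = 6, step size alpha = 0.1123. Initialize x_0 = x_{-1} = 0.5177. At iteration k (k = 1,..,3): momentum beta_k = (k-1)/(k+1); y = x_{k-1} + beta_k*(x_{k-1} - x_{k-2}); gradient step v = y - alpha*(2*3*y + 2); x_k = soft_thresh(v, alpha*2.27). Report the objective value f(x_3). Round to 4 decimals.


FISTA on f(x) = 3*x^2 + 2*x + 2.27*|x|
L = 6, alpha = 0.1123
Iteration 1: beta = 0.0, y = 0.5177 + 0.0*(0.5177 - 0.5177) = 0.5177
  grad(y) = 5.1062, v = y - alpha*grad = -0.0557
  prox(v) = soft_thresh(-0.0557, 0.2549) = 0.0
Iteration 2: beta = 0.3333, y = 0.0 + 0.3333*(0.0 - 0.5177) = -0.1726
  grad(y) = 0.9646, v = y - alpha*grad = -0.2809
  prox(v) = soft_thresh(-0.2809, 0.2549) = -0.026
Iteration 3: beta = 0.5, y = -0.026 + 0.5*(-0.026 - 0.0) = -0.039
  grad(y) = 1.7663, v = y - alpha*grad = -0.2373
  prox(v) = soft_thresh(-0.2373, 0.2549) = 0.0
f(x_3) = 3*0.0^2 + 2*0.0 + 2.27*|0.0| = 0.0


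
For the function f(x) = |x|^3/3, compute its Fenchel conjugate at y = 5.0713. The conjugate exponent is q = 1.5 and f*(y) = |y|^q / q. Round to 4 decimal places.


The conjugate exponent q satisfies 1/p + 1/q = 1.
p = 3, so q = 3/(3 - 1) = 1.5
|y|^q = 5.0713^1.5 = 11.4203
f*(5.0713) = 11.4203 / 1.5 = 7.6136


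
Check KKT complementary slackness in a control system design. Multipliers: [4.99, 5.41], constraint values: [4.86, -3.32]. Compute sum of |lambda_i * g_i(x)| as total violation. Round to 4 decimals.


KKT complementary slackness check:
lambda_1 * g_1 = 4.99 * 4.86 = 24.2514
lambda_2 * g_2 = 5.41 * -3.32 = -17.9612
Total violation = 24.2514 + 17.9612 = 42.2126


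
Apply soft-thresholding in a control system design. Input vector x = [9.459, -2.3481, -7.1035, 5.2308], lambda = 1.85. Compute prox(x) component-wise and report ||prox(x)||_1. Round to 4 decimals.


Soft-thresholding with lambda = 1.85:
prox(9.459) = sign(9.459)*max(|9.459| - 1.85, 0) = 7.609
prox(-2.3481) = sign(-2.3481)*max(|-2.3481| - 1.85, 0) = -0.4981
prox(-7.1035) = sign(-7.1035)*max(|-7.1035| - 1.85, 0) = -5.2535
prox(5.2308) = sign(5.2308)*max(|5.2308| - 1.85, 0) = 3.3808
prox(x) = [7.609, -0.4981, -5.2535, 3.3808]
||prox(x)||_1 = 7.609 + 0.4981 + 5.2535 + 3.3808 = 16.7414


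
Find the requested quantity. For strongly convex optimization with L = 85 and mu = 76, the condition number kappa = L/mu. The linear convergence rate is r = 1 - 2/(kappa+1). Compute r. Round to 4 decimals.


Step 1: Compute the condition number.
kappa = L/mu = 85/76 = 1.1184
Step 2: Compute the convergence rate.
r = 1 - 2/(kappa + 1) = 1 - 2*mu/(L + mu) = (L - mu)/(L + mu) = 9/161 = 0.0559


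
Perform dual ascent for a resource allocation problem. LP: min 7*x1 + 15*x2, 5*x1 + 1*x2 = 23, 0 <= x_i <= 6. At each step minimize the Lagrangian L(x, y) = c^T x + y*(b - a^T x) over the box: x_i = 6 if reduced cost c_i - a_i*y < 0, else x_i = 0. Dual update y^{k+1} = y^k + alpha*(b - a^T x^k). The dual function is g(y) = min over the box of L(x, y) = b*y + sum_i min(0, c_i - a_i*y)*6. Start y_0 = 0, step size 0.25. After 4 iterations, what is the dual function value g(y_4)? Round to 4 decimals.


Dual ascent for LP: min 7*x1 + 15*x2, 5*x1 + 1*x2 = 23, 0 <= x_i <= 6
Step 1: y^k = 0.0, reduced costs: (7.0, 15.0)
  x^k = (0.0, 0.0), subgradient = b - a^T x = 23.0
  y^{k+1} = 0.0 + 0.25*23.0 = 5.75
Step 2: y^k = 5.75, reduced costs: (-21.75, 9.25)
  x^k = (6.0, 0.0), subgradient = b - a^T x = -7.0
  y^{k+1} = 5.75 + 0.25*-7.0 = 4.0
Step 3: y^k = 4.0, reduced costs: (-13.0, 11.0)
  x^k = (6.0, 0.0), subgradient = b - a^T x = -7.0
  y^{k+1} = 4.0 + 0.25*-7.0 = 2.25
Step 4: y^k = 2.25, reduced costs: (-4.25, 12.75)
  x^k = (6.0, 0.0), subgradient = b - a^T x = -7.0
  y^{k+1} = 2.25 + 0.25*-7.0 = 0.5
Dual objective at y_4 = 0.5: reduced costs (4.5, 14.5), box minimizer x = (0.0, 0.0)
g(y_4) = b*y + (c1 - a1*y)*x1 + (c2 - a2*y)*x2 = 23*0.5 + 4.5*0.0 + 14.5*0.0 = 11.5 + 0.0 + 0.0 = 11.5


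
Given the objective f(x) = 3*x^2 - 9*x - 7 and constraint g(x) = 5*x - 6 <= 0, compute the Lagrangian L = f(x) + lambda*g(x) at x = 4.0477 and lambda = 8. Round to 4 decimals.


Step 1: Evaluate f(x).
f(4.0477) = 3*4.0477^2 - 9*4.0477 - 7 = 5.7223
Step 2: Evaluate g(x).
g(4.0477) = 5*4.0477 - 6 = 14.2385
Step 3: Compute Lagrangian.
L = 5.7223 + 8*14.2385 = 119.6303


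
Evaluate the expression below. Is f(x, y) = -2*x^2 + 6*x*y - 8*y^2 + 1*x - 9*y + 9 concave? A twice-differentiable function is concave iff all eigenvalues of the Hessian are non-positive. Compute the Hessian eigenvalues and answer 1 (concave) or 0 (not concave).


The Hessian of f(x,y) = -2*x^2 + 6*x*y - 8*y^2 + 1*x - 9*y + 9 is:
H = [[-4, 6], [6, -16]]
Trace = -4 - 16 = -20
Determinant = -4*-16 - (6)^2 = 28
Discriminant = (-20)^2 - 4*28 = 288.0
Eigenvalues: lambda_1 = -18.4853, lambda_2 = -1.5147
The function is concave.

1


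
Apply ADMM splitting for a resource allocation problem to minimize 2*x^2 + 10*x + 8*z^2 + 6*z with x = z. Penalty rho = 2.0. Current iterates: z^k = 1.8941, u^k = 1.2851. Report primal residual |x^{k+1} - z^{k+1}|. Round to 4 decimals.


ADMM iteration with rho = 2.0, z^k = 1.8941, u^k = 1.2851
Step 1: x-update.
Minimize 2*x^2 + 10*x + (2.0/2)*(x - 1.8941 + 1.2851)^2
FOC: (2*2 + 2.0)*x = -10 + 2.0*(1.8941 - 1.2851)
x^{k+1} = -1.4637
Step 2: z-update.
Minimize 8*z^2 + 6*z + (2.0/2)*(-1.4637 - z + 1.2851)^2
FOC: (2*8 + 2.0)*z = -6 + 2.0*(-1.4637 + 1.2851)
z^{k+1} = -0.3532
Step 3: u-update.
u^{k+1} = 1.2851 - 1.4637 + 0.3532 = 0.1746
Step 4: Primal residual = |-1.4637 + 0.3532| = 1.1105


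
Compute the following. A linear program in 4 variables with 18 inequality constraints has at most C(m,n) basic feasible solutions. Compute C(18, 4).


Each vertex corresponds to some choice of n active constraints out of m, so the number of vertices is at most C(m, n) = m! / (n!(m-n)!).
m = 18, n = 4
Numerator: 18 * 17 * 16 * 15
Denominator: 4! = 24
C(18, 4) = 3060


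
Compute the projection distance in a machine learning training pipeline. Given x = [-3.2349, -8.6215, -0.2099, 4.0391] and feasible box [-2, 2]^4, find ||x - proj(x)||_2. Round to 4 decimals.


Project each component onto [-2, 2].
clip(-3.2349) = -2.0, clip(-8.6215) = -2.0, clip(-0.2099) = -0.2099, clip(4.0391) = 2.0
Projection = [-2.0, -2.0, -0.2099, 2.0]
Squared diffs: [1.525, 43.8443, 0.0, 4.1579]
Distance = sqrt(49.5272) = 7.0376


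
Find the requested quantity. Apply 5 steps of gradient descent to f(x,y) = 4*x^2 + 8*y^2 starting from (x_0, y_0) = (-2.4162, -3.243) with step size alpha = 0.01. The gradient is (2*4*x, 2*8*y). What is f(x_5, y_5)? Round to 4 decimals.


Gradient descent on f(x,y) = 4*x^2 + 8*y^2.
Starting point: (-2.4162, -3.243), alpha = 0.01
Step 1: grad_x = 2*4*-2.4162 = -19.3296, grad_y = 2*8*-3.243 = -51.888
  x_1 = -2.4162 - 0.01*-19.3296 = -2.2229
  y_1 = -3.243 - 0.01*-51.888 = -2.7241
Step 2: grad_x = 2*4*-2.2229 = -17.7832, grad_y = 2*8*-2.7241 = -43.5859
  x_2 = -2.2229 - 0.01*-17.7832 = -2.0451
  y_2 = -2.7241 - 0.01*-43.5859 = -2.2883
Step 3: grad_x = 2*4*-2.0451 = -16.3606, grad_y = 2*8*-2.2883 = -36.6122
  x_3 = -2.0451 - 0.01*-16.3606 = -1.8815
  y_3 = -2.2883 - 0.01*-36.6122 = -1.9221
Step 4: grad_x = 2*4*-1.8815 = -15.0517, grad_y = 2*8*-1.9221 = -30.7542
  x_4 = -1.8815 - 0.01*-15.0517 = -1.7309
  y_4 = -1.9221 - 0.01*-30.7542 = -1.6146
Step 5: grad_x = 2*4*-1.7309 = -13.8476, grad_y = 2*8*-1.6146 = -25.8335
  x_5 = -1.7309 - 0.01*-13.8476 = -1.5925
  y_5 = -1.6146 - 0.01*-25.8335 = -1.3563
f(-1.5925, -1.3563) = 4*(-1.5925)^2 + 8*(-1.3563)^2 = 24.8594


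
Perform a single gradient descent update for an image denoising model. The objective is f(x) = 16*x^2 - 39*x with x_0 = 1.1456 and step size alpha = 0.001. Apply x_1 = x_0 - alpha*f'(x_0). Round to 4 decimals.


We compute the gradient at x_0 and apply the update.
f'(x) = 32*x - 39
f'(1.1456) = 32*1.1456 - 39 = -2.3408
x_1 = 1.1456 - 0.001*-2.3408 = 1.1479


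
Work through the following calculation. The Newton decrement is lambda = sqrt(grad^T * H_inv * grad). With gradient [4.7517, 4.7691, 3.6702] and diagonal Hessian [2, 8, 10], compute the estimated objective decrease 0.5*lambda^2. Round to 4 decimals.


Step 1: H is diagonal, so H^(-1) * g = [2.3759, 0.5961, 0.367].
Step 2: g^T H^(-1) g = sum_i g_i^2 / H_ii
  = (4.7517)^2/2 + (4.7691)^2/8 + (3.6702)^2/10
  = 11.2893 + 2.843 + 1.347 = 15.4794
Step 3: Objective decrease = 0.5 * g^T H^(-1) g = 7.7397


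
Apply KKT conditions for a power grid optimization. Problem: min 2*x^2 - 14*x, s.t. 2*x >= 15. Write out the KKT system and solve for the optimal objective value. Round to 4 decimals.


Step 1: Try lambda = 0 (constraint inactive).
x_unc = 14/(2*2) = 3.5
Check: 2*3.5 = 7.0 < 15 -- violated!
Step 2: Constraint must be active: 2*x = 15
x* = 15/2 = 7.5
lambda = (2*2*7.5 - 14)/2 = 8.0
Step 3: Compute optimal value.
f(x*) = 2*7.5^2 - 14*7.5 = 7.5


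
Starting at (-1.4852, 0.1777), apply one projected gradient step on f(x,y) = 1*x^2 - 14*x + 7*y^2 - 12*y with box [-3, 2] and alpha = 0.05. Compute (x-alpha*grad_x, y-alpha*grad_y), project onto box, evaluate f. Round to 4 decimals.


Step 1: Compute gradient at (-1.4852, 0.1777).
grad_x = 2*1*-1.4852 - 14 = -16.9704
grad_y = 2*7*0.1777 - 12 = -9.5122
Step 2: Gradient step.
x_raw = -1.4852 - 0.05*-16.9704 = -0.6367
y_raw = 0.1777 - 0.05*-9.5122 = 0.6533
Step 3: Project onto [-3, 2].
x_proj = clip(-0.6367) = -0.6367
y_proj = clip(0.6533) = 0.6533
Step 4: Evaluate f.
f(-0.6367, 0.6533) = 4.4669


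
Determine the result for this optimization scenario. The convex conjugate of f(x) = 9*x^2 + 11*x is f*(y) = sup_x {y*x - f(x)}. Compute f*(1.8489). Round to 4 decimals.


f*(y) = sup_x {y*x - a*x^2 - b*x} = sup_x {(y-b)*x - a*x^2}
FOC: (y - b) - 2a*x = 0 => x* = (y - b)/(2a)
x* = (1.8489 - 11)/(2*9) = -0.5084
f*(1.8489) = (y-b)^2/(4a) = (1.8489 - 11)^2/(4*9)
= 83.7426/36 = 2.3262


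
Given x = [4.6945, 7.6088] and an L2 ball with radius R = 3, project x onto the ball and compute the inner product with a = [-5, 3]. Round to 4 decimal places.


Step 1: Compute ||x|| (intermediates to 6 decimals).
||x|| = sqrt(4.6945^2 + 7.6088^2) = 8.940479
Step 2: Project.
Since ||x|| > R, scale = R/||x|| = 3/8.940479 = 0.335552, proj(x) = scale * x
proj(x) = [1.575249, 2.553148]
Step 3: Dot product.
a^T * proj(x) = -5*1.575249 + 3*2.553148 = -0.2168


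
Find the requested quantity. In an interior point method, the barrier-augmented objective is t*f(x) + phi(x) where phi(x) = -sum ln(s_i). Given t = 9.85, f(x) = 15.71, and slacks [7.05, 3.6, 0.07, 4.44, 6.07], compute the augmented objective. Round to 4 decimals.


Step 1: Compute log-barrier.
ln values: [1.953, 1.2809, -2.6593, 1.4907, 1.8034]
phi = -(1.953 + 1.2809 - 2.6593 + 1.4907 + 1.8034) = -3.8687
Step 2: Compute augmented objective.
t*f(x) = 9.85*15.71 = 154.7435
Total = 154.7435 - 3.8687 = 150.8748


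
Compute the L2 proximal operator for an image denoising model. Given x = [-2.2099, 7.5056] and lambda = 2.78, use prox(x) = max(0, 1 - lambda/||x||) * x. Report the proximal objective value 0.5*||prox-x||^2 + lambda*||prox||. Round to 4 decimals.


Step 1: Compute ||x||.
||x|| = 7.8242
Step 2: Compute scaling factor.
scale = max(0, 1 - 2.78/7.8242) = 0.6447
Step 3: prox(x) = [-1.4247, 4.8388]
||prox(x)|| = 5.0442
Step 4: Proximal objective.
0.5*||prox-x||^2 = 3.8642
lambda*||prox|| = 14.0229
Total = 17.887


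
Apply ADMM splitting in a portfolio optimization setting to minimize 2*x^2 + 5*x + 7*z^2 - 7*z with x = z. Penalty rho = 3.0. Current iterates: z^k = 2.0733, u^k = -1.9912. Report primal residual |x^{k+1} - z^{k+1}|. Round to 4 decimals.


ADMM iteration with rho = 3.0, z^k = 2.0733, u^k = -1.9912
Step 1: x-update.
Minimize 2*x^2 + 5*x + (3.0/2)*(x - 2.0733 - 1.9912)^2
FOC: (2*2 + 3.0)*x = -5 + 3.0*(2.0733 + 1.9912)
x^{k+1} = 1.0276
Step 2: z-update.
Minimize 7*z^2 - 7*z + (3.0/2)*(1.0276 - z - 1.9912)^2
FOC: (2*7 + 3.0)*z = 7 + 3.0*(1.0276 - 1.9912)
z^{k+1} = 0.2417
Step 3: u-update.
u^{k+1} = -1.9912 + 1.0276 - 0.2417 = -1.2053
Step 4: Primal residual = |1.0276 - 0.2417| = 0.7859


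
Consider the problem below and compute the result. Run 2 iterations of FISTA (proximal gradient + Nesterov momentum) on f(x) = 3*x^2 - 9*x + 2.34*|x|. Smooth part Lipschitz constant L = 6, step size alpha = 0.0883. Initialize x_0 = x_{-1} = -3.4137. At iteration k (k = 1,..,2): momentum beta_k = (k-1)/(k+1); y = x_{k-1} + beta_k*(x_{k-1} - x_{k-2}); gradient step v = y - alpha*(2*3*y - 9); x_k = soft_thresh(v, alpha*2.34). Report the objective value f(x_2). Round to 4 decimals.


FISTA on f(x) = 3*x^2 - 9*x + 2.34*|x|
L = 6, alpha = 0.0883
Iteration 1: beta = 0.0, y = -3.4137 + 0.0*(-3.4137 + 3.4137) = -3.4137
  grad(y) = -29.4822, v = y - alpha*grad = -0.8104
  prox(v) = soft_thresh(-0.8104, 0.2066) = -0.6038
Iteration 2: beta = 0.3333, y = -0.6038 + 0.3333*(-0.6038 + 3.4137) = 0.3328
  grad(y) = -7.003, v = y - alpha*grad = 0.9512
  prox(v) = soft_thresh(0.9512, 0.2066) = 0.7446
f(x_2) = 3*0.7446^2 - 9*0.7446 + 2.34*|0.7446| = -3.2957


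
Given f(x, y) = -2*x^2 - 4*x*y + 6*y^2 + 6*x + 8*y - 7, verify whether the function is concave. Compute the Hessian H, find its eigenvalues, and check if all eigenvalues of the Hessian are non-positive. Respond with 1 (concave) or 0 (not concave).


The Hessian of f(x,y) = -2*x^2 - 4*x*y + 6*y^2 + 6*x + 8*y - 7 is:
H = [[-4, -4], [-4, 12]]
Trace = -4 + 12 = 8
Determinant = -4*12 - (-4)^2 = -64
Discriminant = (8)^2 - 4*-64 = 320.0
Eigenvalues: lambda_1 = -4.9443, lambda_2 = 12.9443
The function is not concave.

0


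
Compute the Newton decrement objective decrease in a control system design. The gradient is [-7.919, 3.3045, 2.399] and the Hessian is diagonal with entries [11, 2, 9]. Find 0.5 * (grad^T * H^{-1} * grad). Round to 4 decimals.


Step 1: H is diagonal, so H^(-1) * g = [-0.7199, 1.6523, 0.2666].
Step 2: g^T H^(-1) g = sum_i g_i^2 / H_ii
  = (-7.919)^2/11 + (3.3045)^2/2 + (2.399)^2/9
  = 5.701 + 5.4599 + 0.6395 = 11.8003
Step 3: Objective decrease = 0.5 * g^T H^(-1) g = 5.9001


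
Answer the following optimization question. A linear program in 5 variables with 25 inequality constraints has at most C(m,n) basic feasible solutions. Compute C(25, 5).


Each vertex corresponds to some choice of n active constraints out of m, so the number of vertices is at most C(m, n) = m! / (n!(m-n)!).
m = 25, n = 5
Numerator: 25 * 24 * 23 * 22 * 21
Denominator: 5! = 120
C(25, 5) = 53130


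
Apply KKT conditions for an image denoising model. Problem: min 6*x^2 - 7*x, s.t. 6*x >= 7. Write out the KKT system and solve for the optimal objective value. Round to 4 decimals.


Step 1: Try lambda = 0 (constraint inactive).
x_unc = 7/(2*6) = 0.5833
Check: 6*0.5833 = 3.4998 < 7 -- violated!
Step 2: Constraint must be active: 6*x = 7
x* = 7/6 = 1.1667 (rounded; the exact value 7/6 is used below)
lambda = (2*6*(7/6) - 7)/6 = 1.1667
Step 3: Compute optimal value.
f(x*) = 6*(7/6)^2 - 7*(7/6) = 0.0


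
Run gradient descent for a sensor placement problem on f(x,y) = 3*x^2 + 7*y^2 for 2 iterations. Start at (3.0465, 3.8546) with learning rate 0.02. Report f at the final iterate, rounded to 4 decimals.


Gradient descent on f(x,y) = 3*x^2 + 7*y^2.
Starting point: (3.0465, 3.8546), alpha = 0.02
Step 1: grad_x = 2*3*3.0465 = 18.279, grad_y = 2*7*3.8546 = 53.9644
  x_1 = 3.0465 - 0.02*18.279 = 2.6809
  y_1 = 3.8546 - 0.02*53.9644 = 2.7753
Step 2: grad_x = 2*3*2.6809 = 16.0855, grad_y = 2*7*2.7753 = 38.8544
  x_2 = 2.6809 - 0.02*16.0855 = 2.3592
  y_2 = 2.7753 - 0.02*38.8544 = 1.9982
f(2.3592, 1.9982) = 3*2.3592^2 + 7*1.9982^2 = 44.6479


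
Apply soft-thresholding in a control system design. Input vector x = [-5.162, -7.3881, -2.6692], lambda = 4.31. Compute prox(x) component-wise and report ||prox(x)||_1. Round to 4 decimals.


Soft-thresholding with lambda = 4.31:
prox(-5.162) = sign(-5.162)*max(|-5.162| - 4.31, 0) = -0.852
prox(-7.3881) = sign(-7.3881)*max(|-7.3881| - 4.31, 0) = -3.0781
prox(-2.6692) = sign(-2.6692)*max(|-2.6692| - 4.31, 0) = 0.0
prox(x) = [-0.852, -3.0781, 0.0]
||prox(x)||_1 = 0.852 + 3.0781 + 0.0 = 3.9301


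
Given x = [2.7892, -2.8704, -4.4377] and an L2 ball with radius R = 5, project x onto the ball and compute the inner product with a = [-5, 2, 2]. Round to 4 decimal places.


Step 1: Compute ||x|| (intermediates to 6 decimals).
||x|| = sqrt(2.7892^2 + (-2.8704)^2 + (-4.4377)^2) = 5.975953
Step 2: Project.
Since ||x|| > R, scale = R/||x|| = 5/5.975953 = 0.836687, proj(x) = scale * x
proj(x) = [2.333687, -2.401626, -3.712966]
Step 3: Dot product.
a^T * proj(x) = -5*2.333687 + 2*(-2.401626) + 2*(-3.712966) = -23.8976


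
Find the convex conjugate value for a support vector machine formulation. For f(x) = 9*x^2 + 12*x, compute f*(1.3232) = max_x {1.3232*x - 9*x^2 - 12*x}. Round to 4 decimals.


f*(y) = sup_x {y*x - a*x^2 - b*x} = sup_x {(y-b)*x - a*x^2}
FOC: (y - b) - 2a*x = 0 => x* = (y - b)/(2a)
x* = (1.3232 - 12)/(2*9) = -0.5932
f*(1.3232) = (y-b)^2/(4a) = (1.3232 - 12)^2/(4*9)
= 113.9941/36 = 3.1665


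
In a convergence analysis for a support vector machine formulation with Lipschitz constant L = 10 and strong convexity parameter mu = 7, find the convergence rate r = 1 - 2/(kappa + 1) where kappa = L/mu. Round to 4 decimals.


Step 1: Compute the condition number.
kappa = L/mu = 10/7 = 1.4286
Step 2: Compute the convergence rate.
r = 1 - 2/(kappa + 1) = 1 - 2*mu/(L + mu) = (L - mu)/(L + mu) = 3/17 = 0.1765


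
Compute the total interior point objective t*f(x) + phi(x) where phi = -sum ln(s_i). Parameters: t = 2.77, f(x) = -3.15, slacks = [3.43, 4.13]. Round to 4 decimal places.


Step 1: Compute log-barrier.
ln values: [1.2326, 1.4183]
phi = -(1.2326 + 1.4183) = -2.6508
Step 2: Compute augmented objective.
t*f(x) = 2.77*-3.15 = -8.7255
Total = -8.7255 - 2.6508 = -11.3763


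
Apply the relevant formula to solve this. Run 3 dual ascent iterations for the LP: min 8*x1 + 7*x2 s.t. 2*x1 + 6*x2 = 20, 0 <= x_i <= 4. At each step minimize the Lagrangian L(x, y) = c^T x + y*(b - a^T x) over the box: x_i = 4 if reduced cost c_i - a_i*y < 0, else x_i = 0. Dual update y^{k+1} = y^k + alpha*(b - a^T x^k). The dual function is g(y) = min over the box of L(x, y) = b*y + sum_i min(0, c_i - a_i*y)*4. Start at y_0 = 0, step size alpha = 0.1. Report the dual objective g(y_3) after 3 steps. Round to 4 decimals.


Dual ascent for LP: min 8*x1 + 7*x2, 2*x1 + 6*x2 = 20, 0 <= x_i <= 4
Step 1: y^k = 0.0, reduced costs: (8.0, 7.0)
  x^k = (0.0, 0.0), subgradient = b - a^T x = 20.0
  y^{k+1} = 0.0 + 0.1*20.0 = 2.0
Step 2: y^k = 2.0, reduced costs: (4.0, -5.0)
  x^k = (0.0, 4.0), subgradient = b - a^T x = -4.0
  y^{k+1} = 2.0 + 0.1*-4.0 = 1.6
Step 3: y^k = 1.6, reduced costs: (4.8, -2.6)
  x^k = (0.0, 4.0), subgradient = b - a^T x = -4.0
  y^{k+1} = 1.6 + 0.1*-4.0 = 1.2
Dual objective at y_3 = 1.2: reduced costs (5.6, -0.2), box minimizer x = (0.0, 4.0)
g(y_3) = b*y + (c1 - a1*y)*x1 + (c2 - a2*y)*x2 = 20*1.2 + 5.6*0.0 + (-0.2)*4.0 = 24.0 + 0.0 - 0.8 = 23.2


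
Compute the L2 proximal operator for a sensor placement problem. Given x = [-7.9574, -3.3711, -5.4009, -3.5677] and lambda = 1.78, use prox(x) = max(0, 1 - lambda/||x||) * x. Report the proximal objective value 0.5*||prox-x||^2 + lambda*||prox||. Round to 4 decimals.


Step 1: Compute ||x||.
||x|| = 10.7973
Step 2: Compute scaling factor.
scale = max(0, 1 - 1.78/10.7973) = 0.8351
Step 3: prox(x) = [-6.6456, -2.8154, -4.5105, -2.9795]
||prox(x)|| = 9.0173
Step 4: Proximal objective.
0.5*||prox-x||^2 = 1.5842
lambda*||prox|| = 16.0508
Total = 17.6351
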